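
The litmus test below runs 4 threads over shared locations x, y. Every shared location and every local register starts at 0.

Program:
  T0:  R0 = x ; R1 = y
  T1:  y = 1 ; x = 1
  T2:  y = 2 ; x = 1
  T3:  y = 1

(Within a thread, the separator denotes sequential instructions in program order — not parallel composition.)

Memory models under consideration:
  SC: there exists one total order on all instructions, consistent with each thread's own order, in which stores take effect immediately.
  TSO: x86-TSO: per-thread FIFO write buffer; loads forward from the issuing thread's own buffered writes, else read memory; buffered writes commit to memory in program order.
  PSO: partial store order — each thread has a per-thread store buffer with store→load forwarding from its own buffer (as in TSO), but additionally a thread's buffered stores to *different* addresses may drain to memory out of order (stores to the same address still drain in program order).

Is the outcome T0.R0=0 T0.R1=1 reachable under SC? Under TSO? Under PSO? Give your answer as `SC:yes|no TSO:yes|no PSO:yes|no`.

outcome vector order: (T0.R0,T0.R1)
SC (5): <0 0> <0 1> <0 2> <1 1> <1 2>
TSO (5): <0 0> <0 1> <0 2> <1 1> <1 2>
PSO (6): <0 0> <0 1> <0 2> <1 0> <1 1> <1 2>
target <0 1> ∈ {SC,TSO,PSO}

SC:yes TSO:yes PSO:yes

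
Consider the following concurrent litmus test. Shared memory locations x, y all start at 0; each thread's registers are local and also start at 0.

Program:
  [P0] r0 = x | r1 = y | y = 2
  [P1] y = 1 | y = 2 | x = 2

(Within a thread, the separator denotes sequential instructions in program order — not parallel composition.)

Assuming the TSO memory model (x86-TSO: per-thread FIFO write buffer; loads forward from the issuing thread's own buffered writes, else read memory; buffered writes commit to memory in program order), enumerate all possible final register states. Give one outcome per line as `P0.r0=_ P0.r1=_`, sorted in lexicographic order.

outcome vector order: (P0.r0,P0.r1)
|TSO outcomes| = 4

P0.r0=0 P0.r1=0
P0.r0=0 P0.r1=1
P0.r0=0 P0.r1=2
P0.r0=2 P0.r1=2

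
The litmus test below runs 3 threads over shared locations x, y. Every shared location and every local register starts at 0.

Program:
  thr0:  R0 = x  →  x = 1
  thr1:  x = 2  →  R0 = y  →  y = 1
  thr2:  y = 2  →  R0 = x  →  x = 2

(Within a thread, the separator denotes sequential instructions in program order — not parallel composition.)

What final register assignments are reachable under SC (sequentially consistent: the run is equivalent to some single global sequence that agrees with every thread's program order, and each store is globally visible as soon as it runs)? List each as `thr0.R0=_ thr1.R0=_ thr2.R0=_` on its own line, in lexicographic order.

thr0.R0=0 thr1.R0=0 thr2.R0=1
thr0.R0=0 thr1.R0=0 thr2.R0=2
thr0.R0=0 thr1.R0=2 thr2.R0=0
thr0.R0=0 thr1.R0=2 thr2.R0=1
thr0.R0=0 thr1.R0=2 thr2.R0=2
thr0.R0=2 thr1.R0=0 thr2.R0=1
thr0.R0=2 thr1.R0=0 thr2.R0=2
thr0.R0=2 thr1.R0=2 thr2.R0=0
thr0.R0=2 thr1.R0=2 thr2.R0=1
thr0.R0=2 thr1.R0=2 thr2.R0=2

outcome vector order: (thr0.R0,thr1.R0,thr2.R0)
|SC outcomes| = 10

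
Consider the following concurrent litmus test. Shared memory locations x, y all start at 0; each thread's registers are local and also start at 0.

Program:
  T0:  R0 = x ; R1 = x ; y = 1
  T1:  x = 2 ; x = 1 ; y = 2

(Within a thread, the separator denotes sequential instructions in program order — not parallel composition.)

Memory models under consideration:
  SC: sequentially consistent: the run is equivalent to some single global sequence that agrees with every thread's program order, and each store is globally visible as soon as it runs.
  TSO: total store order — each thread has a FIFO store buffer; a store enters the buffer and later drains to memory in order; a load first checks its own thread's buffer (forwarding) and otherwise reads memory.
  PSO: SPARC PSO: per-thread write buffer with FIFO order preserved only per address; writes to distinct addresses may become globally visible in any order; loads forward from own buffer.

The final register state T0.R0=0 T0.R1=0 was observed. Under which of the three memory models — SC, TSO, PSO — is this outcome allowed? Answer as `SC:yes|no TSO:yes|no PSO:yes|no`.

SC:yes TSO:yes PSO:yes

outcome vector order: (T0.R0,T0.R1)
[SC] allowed = {0/0; 0/1; 0/2; 1/1; 2/1; 2/2}
[TSO] allowed = {0/0; 0/1; 0/2; 1/1; 2/1; 2/2}
[PSO] allowed = {0/0; 0/1; 0/2; 1/1; 2/1; 2/2}
target 0/0 ∈ {SC,TSO,PSO}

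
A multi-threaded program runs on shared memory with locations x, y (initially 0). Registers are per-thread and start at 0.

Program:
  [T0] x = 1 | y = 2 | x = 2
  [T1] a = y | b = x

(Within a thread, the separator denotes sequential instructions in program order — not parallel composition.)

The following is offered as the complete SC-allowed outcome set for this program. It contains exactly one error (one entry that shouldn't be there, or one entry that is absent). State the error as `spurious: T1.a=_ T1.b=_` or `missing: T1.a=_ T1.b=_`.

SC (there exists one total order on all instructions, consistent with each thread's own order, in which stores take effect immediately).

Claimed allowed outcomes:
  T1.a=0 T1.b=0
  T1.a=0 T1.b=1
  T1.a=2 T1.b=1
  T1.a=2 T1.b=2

missing: T1.a=0 T1.b=2

outcome vector order: (T1.a,T1.b)
SC (5): <0 0>; <0 1>; <0 2>; <2 1>; <2 2>
SC∖claimed = {<0 2>}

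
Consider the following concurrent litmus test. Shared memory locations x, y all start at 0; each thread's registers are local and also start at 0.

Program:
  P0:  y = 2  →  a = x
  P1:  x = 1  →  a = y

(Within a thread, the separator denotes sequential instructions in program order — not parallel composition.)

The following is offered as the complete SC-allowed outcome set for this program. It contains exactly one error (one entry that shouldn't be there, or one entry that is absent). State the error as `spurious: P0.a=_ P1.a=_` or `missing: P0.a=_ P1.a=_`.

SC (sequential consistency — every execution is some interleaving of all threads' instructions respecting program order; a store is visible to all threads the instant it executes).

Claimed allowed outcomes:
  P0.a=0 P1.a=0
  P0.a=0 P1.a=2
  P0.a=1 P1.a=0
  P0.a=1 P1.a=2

outcome vector order: (P0.a,P1.a)
SC: 3 outcomes — {(0,2), (1,0), (1,2)}
claimed∖SC = {(0,0)}

spurious: P0.a=0 P1.a=0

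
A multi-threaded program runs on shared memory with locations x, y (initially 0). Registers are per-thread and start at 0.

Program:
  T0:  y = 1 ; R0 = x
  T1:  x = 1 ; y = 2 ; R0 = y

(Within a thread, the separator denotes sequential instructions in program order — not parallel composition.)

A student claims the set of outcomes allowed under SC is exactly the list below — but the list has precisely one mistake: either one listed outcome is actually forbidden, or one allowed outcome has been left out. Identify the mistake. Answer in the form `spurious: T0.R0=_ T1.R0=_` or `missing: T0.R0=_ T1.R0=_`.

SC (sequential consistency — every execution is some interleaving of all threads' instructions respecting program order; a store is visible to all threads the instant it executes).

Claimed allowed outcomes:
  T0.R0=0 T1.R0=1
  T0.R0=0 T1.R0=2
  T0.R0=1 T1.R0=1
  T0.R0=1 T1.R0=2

outcome vector order: (T0.R0,T1.R0)
SC (3): <0 2>; <1 1>; <1 2>
claimed∖SC = {<0 1>}

spurious: T0.R0=0 T1.R0=1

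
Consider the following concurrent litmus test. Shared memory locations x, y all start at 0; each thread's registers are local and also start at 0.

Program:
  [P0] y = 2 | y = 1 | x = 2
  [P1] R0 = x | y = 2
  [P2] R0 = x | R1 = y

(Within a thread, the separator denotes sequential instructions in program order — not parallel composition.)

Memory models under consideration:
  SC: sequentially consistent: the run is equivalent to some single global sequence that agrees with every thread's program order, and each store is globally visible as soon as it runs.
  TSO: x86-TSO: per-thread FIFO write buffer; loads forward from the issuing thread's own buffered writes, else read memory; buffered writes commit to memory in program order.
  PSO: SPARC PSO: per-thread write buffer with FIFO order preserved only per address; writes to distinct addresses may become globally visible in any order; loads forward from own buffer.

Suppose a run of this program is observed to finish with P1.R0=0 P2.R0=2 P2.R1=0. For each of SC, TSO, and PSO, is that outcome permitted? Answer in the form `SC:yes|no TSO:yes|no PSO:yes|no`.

outcome vector order: (P1.R0,P2.R0,P2.R1)
[SC] allowed = {(0,0,0), (0,0,1), (0,0,2), (0,2,1), (0,2,2), (2,0,0), (2,0,1), (2,0,2), (2,2,1), (2,2,2)}
[TSO] allowed = {(0,0,0), (0,0,1), (0,0,2), (0,2,1), (0,2,2), (2,0,0), (2,0,1), (2,0,2), (2,2,1), (2,2,2)}
[PSO] allowed = {(0,0,0), (0,0,1), (0,0,2), (0,2,0), (0,2,1), (0,2,2), (2,0,0), (2,0,1), (2,0,2), (2,2,0), (2,2,1), (2,2,2)}
target (0,2,0) ∈ {PSO}

SC:no TSO:no PSO:yes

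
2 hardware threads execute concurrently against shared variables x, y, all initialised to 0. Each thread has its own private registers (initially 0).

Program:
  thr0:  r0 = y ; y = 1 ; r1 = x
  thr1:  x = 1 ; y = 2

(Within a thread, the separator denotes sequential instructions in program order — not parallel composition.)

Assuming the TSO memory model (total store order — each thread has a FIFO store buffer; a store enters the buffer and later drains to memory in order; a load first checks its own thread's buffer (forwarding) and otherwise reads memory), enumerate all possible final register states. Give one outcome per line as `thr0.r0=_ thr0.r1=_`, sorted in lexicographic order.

thr0.r0=0 thr0.r1=0
thr0.r0=0 thr0.r1=1
thr0.r0=2 thr0.r1=1

outcome vector order: (thr0.r0,thr0.r1)
|TSO outcomes| = 3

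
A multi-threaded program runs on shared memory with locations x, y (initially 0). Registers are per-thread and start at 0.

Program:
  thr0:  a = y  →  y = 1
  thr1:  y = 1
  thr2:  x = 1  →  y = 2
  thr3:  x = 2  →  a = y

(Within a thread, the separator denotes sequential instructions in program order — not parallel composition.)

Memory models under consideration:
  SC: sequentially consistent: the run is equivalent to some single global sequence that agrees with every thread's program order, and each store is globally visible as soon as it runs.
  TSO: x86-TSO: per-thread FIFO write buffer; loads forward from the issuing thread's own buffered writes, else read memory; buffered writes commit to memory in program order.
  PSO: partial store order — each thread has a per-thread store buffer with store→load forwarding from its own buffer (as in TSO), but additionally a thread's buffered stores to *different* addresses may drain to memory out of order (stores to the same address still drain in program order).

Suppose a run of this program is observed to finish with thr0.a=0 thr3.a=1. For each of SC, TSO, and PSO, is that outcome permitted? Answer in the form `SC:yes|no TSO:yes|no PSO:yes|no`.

outcome vector order: (thr0.a,thr3.a)
SC: 9 outcomes — {00, 01, 02, 10, 11, 12, 20, 21, 22}
TSO: 9 outcomes — {00, 01, 02, 10, 11, 12, 20, 21, 22}
PSO: 9 outcomes — {00, 01, 02, 10, 11, 12, 20, 21, 22}
target 01 ∈ {SC,TSO,PSO}

SC:yes TSO:yes PSO:yes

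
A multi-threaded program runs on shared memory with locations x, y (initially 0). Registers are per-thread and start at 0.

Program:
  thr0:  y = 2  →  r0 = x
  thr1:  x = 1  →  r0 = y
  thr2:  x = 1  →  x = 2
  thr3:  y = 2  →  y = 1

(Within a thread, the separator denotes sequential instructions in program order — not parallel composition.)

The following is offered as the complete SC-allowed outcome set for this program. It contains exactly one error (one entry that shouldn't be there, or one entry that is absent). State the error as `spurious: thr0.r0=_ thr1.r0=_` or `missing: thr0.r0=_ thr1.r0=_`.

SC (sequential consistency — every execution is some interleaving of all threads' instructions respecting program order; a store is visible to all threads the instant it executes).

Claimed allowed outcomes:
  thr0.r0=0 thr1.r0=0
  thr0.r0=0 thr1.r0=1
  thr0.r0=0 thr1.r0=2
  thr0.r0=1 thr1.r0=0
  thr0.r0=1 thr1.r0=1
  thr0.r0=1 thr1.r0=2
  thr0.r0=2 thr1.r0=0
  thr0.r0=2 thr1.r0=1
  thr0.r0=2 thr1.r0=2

spurious: thr0.r0=0 thr1.r0=0

outcome vector order: (thr0.r0,thr1.r0)
under SC → 01; 02; 10; 11; 12; 20; 21; 22
claimed∖SC = {00}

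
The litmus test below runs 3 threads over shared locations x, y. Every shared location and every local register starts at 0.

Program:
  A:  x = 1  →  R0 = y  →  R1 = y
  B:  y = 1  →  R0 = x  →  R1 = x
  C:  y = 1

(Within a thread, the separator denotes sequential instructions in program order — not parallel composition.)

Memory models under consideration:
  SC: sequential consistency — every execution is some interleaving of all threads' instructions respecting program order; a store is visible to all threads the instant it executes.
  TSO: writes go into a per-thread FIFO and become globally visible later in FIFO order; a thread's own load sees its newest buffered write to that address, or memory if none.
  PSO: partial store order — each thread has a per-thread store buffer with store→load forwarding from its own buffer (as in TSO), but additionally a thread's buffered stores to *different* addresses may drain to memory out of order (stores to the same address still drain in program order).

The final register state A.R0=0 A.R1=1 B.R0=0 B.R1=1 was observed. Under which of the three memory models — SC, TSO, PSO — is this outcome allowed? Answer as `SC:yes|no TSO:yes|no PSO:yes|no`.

SC:no TSO:yes PSO:yes

outcome vector order: (A.R0,A.R1,B.R0,B.R1)
SC (5): (0,0,1,1) (0,1,1,1) (1,1,0,0) (1,1,0,1) (1,1,1,1)
TSO (9): (0,0,0,0) (0,0,0,1) (0,0,1,1) (0,1,0,0) (0,1,0,1) (0,1,1,1) (1,1,0,0) (1,1,0,1) (1,1,1,1)
PSO (9): (0,0,0,0) (0,0,0,1) (0,0,1,1) (0,1,0,0) (0,1,0,1) (0,1,1,1) (1,1,0,0) (1,1,0,1) (1,1,1,1)
target (0,1,0,1) ∈ {TSO,PSO}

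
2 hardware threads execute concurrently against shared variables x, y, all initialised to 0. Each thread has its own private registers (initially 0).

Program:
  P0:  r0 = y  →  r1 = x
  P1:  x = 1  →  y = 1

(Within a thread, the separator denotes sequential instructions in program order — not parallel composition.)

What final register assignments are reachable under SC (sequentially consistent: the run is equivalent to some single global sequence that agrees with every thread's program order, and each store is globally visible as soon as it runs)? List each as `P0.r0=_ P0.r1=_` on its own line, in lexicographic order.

outcome vector order: (P0.r0,P0.r1)
|SC outcomes| = 3

P0.r0=0 P0.r1=0
P0.r0=0 P0.r1=1
P0.r0=1 P0.r1=1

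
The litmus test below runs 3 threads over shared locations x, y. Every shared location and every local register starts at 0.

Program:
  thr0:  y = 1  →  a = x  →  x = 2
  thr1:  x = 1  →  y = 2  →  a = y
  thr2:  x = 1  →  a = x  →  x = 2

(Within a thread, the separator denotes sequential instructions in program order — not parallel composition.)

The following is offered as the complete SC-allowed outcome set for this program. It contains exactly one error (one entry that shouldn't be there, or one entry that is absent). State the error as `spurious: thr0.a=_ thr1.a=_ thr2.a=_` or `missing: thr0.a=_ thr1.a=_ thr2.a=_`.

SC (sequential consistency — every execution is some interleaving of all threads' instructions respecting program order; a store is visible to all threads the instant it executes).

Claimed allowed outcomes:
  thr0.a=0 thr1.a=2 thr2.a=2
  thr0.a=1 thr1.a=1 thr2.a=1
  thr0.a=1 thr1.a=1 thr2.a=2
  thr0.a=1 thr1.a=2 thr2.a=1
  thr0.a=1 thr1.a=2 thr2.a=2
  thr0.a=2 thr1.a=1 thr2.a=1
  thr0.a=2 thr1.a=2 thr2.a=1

outcome vector order: (thr0.a,thr1.a,thr2.a)
[SC] allowed = {<0 2 1> <0 2 2> <1 1 1> <1 1 2> <1 2 1> <1 2 2> <2 1 1> <2 2 1>}
SC∖claimed = {<0 2 1>}

missing: thr0.a=0 thr1.a=2 thr2.a=1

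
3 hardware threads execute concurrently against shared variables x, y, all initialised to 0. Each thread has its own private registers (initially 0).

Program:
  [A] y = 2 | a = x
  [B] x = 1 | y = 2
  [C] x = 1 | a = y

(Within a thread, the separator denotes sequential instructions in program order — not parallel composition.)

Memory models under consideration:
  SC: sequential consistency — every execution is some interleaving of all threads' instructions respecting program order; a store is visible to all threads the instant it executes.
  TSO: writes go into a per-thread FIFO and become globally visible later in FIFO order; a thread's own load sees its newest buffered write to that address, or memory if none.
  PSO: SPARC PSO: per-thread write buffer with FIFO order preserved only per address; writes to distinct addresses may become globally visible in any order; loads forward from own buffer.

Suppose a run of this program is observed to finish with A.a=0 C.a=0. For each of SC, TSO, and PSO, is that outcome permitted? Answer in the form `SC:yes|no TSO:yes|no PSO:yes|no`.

SC:no TSO:yes PSO:yes

outcome vector order: (A.a,C.a)
[SC] allowed = {0/2, 1/0, 1/2}
[TSO] allowed = {0/0, 0/2, 1/0, 1/2}
[PSO] allowed = {0/0, 0/2, 1/0, 1/2}
target 0/0 ∈ {TSO,PSO}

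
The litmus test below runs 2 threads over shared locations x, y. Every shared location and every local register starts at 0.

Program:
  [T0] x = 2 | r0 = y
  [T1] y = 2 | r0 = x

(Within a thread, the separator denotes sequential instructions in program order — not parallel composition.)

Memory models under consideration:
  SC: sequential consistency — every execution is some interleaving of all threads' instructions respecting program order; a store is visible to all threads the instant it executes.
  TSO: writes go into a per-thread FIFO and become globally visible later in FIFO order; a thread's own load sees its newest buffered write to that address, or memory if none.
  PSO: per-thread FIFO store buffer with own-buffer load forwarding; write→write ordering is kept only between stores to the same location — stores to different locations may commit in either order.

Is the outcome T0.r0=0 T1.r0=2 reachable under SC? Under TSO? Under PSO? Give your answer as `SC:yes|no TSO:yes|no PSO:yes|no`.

outcome vector order: (T0.r0,T1.r0)
under SC → <0 2>; <2 0>; <2 2>
under TSO → <0 0>; <0 2>; <2 0>; <2 2>
under PSO → <0 0>; <0 2>; <2 0>; <2 2>
target <0 2> ∈ {SC,TSO,PSO}

SC:yes TSO:yes PSO:yes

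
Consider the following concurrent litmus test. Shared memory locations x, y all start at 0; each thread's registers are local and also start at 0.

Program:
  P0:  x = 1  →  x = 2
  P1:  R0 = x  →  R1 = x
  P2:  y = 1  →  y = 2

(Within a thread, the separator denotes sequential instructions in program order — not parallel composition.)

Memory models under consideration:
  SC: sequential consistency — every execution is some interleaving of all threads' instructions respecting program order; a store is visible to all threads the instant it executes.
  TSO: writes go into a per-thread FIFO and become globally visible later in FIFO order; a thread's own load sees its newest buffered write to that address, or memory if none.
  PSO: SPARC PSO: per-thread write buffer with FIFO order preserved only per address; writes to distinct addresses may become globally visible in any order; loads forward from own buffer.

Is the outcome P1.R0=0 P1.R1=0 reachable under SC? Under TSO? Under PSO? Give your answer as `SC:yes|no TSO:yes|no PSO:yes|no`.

SC:yes TSO:yes PSO:yes

outcome vector order: (P1.R0,P1.R1)
SC: 6 outcomes — {<0 0>, <0 1>, <0 2>, <1 1>, <1 2>, <2 2>}
TSO: 6 outcomes — {<0 0>, <0 1>, <0 2>, <1 1>, <1 2>, <2 2>}
PSO: 6 outcomes — {<0 0>, <0 1>, <0 2>, <1 1>, <1 2>, <2 2>}
target <0 0> ∈ {SC,TSO,PSO}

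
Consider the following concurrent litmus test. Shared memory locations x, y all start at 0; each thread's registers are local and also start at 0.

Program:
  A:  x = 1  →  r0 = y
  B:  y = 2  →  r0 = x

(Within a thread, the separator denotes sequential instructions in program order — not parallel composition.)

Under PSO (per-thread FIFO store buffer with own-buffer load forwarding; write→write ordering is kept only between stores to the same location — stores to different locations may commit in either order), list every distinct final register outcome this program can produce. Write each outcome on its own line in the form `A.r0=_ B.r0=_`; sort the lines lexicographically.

outcome vector order: (A.r0,B.r0)
|PSO outcomes| = 4

A.r0=0 B.r0=0
A.r0=0 B.r0=1
A.r0=2 B.r0=0
A.r0=2 B.r0=1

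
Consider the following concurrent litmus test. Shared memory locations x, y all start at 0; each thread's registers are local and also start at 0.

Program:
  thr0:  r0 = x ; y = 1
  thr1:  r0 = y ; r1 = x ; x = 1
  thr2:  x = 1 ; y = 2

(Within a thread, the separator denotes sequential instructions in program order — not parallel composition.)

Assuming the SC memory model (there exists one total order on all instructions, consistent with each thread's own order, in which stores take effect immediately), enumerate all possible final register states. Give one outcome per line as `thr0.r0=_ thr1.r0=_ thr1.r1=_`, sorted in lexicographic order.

thr0.r0=0 thr1.r0=0 thr1.r1=0
thr0.r0=0 thr1.r0=0 thr1.r1=1
thr0.r0=0 thr1.r0=1 thr1.r1=0
thr0.r0=0 thr1.r0=1 thr1.r1=1
thr0.r0=0 thr1.r0=2 thr1.r1=1
thr0.r0=1 thr1.r0=0 thr1.r1=0
thr0.r0=1 thr1.r0=0 thr1.r1=1
thr0.r0=1 thr1.r0=1 thr1.r1=1
thr0.r0=1 thr1.r0=2 thr1.r1=1

outcome vector order: (thr0.r0,thr1.r0,thr1.r1)
|SC outcomes| = 9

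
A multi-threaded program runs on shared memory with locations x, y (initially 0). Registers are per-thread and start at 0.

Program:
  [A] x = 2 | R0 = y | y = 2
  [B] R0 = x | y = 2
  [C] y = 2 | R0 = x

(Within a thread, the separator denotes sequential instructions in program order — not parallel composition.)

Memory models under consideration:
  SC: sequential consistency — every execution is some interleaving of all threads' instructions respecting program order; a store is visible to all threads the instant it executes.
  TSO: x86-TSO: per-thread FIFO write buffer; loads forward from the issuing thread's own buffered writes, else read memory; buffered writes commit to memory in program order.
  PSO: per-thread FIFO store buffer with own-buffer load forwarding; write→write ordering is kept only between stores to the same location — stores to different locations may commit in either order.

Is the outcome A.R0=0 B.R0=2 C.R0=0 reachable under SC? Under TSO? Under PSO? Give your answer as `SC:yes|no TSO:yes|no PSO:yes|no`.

SC:no TSO:yes PSO:yes

outcome vector order: (A.R0,B.R0,C.R0)
[SC] allowed = {0/0/2, 0/2/2, 2/0/0, 2/0/2, 2/2/0, 2/2/2}
[TSO] allowed = {0/0/0, 0/0/2, 0/2/0, 0/2/2, 2/0/0, 2/0/2, 2/2/0, 2/2/2}
[PSO] allowed = {0/0/0, 0/0/2, 0/2/0, 0/2/2, 2/0/0, 2/0/2, 2/2/0, 2/2/2}
target 0/2/0 ∈ {TSO,PSO}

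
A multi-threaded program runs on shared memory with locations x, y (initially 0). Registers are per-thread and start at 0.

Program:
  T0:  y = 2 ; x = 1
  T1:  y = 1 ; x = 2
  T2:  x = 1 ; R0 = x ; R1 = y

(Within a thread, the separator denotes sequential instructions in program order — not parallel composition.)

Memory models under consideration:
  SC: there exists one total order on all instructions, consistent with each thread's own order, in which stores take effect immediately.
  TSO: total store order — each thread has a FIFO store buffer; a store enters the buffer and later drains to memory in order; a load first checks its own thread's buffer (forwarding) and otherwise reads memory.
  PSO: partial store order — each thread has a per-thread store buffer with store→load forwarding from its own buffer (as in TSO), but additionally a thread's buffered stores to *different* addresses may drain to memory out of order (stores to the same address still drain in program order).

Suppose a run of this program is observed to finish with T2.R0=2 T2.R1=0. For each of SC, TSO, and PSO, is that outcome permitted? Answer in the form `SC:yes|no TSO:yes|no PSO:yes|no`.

SC:no TSO:no PSO:yes

outcome vector order: (T2.R0,T2.R1)
SC: 5 outcomes — {10, 11, 12, 21, 22}
TSO: 5 outcomes — {10, 11, 12, 21, 22}
PSO: 6 outcomes — {10, 11, 12, 20, 21, 22}
target 20 ∈ {PSO}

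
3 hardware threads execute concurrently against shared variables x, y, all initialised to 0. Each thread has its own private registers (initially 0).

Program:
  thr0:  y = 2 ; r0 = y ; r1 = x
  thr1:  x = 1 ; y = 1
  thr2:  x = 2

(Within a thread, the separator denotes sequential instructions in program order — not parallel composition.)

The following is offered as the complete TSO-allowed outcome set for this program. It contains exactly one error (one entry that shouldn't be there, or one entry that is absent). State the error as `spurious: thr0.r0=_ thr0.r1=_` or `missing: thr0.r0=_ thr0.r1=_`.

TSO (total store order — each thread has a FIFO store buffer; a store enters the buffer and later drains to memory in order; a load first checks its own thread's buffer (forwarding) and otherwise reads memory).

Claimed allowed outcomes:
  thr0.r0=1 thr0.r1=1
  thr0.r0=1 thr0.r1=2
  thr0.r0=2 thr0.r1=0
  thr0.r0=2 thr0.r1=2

missing: thr0.r0=2 thr0.r1=1

outcome vector order: (thr0.r0,thr0.r1)
TSO: 5 outcomes — {(1,1); (1,2); (2,0); (2,1); (2,2)}
TSO∖claimed = {(2,1)}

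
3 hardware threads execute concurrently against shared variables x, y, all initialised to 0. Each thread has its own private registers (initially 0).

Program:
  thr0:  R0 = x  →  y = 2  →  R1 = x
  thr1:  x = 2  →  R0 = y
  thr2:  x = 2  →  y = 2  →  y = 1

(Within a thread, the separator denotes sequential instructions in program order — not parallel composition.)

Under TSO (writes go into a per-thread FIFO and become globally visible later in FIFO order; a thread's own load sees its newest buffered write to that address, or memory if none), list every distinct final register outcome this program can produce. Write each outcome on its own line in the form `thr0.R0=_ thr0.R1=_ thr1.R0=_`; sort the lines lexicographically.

outcome vector order: (thr0.R0,thr0.R1,thr1.R0)
|TSO outcomes| = 9

thr0.R0=0 thr0.R1=0 thr1.R0=0
thr0.R0=0 thr0.R1=0 thr1.R0=1
thr0.R0=0 thr0.R1=0 thr1.R0=2
thr0.R0=0 thr0.R1=2 thr1.R0=0
thr0.R0=0 thr0.R1=2 thr1.R0=1
thr0.R0=0 thr0.R1=2 thr1.R0=2
thr0.R0=2 thr0.R1=2 thr1.R0=0
thr0.R0=2 thr0.R1=2 thr1.R0=1
thr0.R0=2 thr0.R1=2 thr1.R0=2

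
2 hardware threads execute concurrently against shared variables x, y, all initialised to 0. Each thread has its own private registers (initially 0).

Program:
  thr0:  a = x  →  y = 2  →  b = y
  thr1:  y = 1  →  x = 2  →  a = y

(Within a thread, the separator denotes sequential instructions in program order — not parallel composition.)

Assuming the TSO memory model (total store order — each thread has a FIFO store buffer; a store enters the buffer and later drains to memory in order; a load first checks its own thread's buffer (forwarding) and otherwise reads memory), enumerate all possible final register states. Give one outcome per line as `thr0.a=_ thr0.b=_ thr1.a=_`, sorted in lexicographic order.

thr0.a=0 thr0.b=1 thr1.a=1
thr0.a=0 thr0.b=2 thr1.a=1
thr0.a=0 thr0.b=2 thr1.a=2
thr0.a=2 thr0.b=2 thr1.a=1
thr0.a=2 thr0.b=2 thr1.a=2

outcome vector order: (thr0.a,thr0.b,thr1.a)
|TSO outcomes| = 5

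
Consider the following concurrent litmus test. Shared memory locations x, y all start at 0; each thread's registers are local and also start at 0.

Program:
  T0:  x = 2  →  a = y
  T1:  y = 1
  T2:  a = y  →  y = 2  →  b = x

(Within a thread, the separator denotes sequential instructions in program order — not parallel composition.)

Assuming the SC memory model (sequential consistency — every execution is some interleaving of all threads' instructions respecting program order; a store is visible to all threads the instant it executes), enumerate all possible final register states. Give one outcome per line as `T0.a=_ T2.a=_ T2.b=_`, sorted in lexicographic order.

outcome vector order: (T0.a,T2.a,T2.b)
|SC outcomes| = 9

T0.a=0 T2.a=0 T2.b=2
T0.a=0 T2.a=1 T2.b=2
T0.a=1 T2.a=0 T2.b=0
T0.a=1 T2.a=0 T2.b=2
T0.a=1 T2.a=1 T2.b=2
T0.a=2 T2.a=0 T2.b=0
T0.a=2 T2.a=0 T2.b=2
T0.a=2 T2.a=1 T2.b=0
T0.a=2 T2.a=1 T2.b=2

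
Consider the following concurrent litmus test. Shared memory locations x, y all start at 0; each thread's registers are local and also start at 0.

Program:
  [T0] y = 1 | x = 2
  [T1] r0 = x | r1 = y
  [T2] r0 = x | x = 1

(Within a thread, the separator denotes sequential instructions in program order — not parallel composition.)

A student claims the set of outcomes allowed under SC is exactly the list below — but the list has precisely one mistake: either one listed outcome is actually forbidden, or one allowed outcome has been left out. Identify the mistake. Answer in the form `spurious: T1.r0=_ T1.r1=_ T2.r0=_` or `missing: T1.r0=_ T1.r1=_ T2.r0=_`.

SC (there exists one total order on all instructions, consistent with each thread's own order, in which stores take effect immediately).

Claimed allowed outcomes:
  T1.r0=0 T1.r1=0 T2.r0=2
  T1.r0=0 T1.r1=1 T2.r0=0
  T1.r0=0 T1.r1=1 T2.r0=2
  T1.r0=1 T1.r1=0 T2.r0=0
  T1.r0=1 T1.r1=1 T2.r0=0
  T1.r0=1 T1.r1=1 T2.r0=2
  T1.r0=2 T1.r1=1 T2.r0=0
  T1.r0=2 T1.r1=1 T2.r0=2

missing: T1.r0=0 T1.r1=0 T2.r0=0

outcome vector order: (T1.r0,T1.r1,T2.r0)
under SC → 000, 002, 010, 012, 100, 110, 112, 210, 212
SC∖claimed = {000}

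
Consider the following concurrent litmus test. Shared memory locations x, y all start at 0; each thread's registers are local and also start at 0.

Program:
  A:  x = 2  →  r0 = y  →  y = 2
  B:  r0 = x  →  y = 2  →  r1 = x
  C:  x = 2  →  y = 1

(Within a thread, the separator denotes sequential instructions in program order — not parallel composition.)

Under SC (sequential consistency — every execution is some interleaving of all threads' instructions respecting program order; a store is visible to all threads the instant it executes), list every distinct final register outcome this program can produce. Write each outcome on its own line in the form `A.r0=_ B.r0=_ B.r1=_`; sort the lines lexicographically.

A.r0=0 B.r0=0 B.r1=2
A.r0=0 B.r0=2 B.r1=2
A.r0=1 B.r0=0 B.r1=0
A.r0=1 B.r0=0 B.r1=2
A.r0=1 B.r0=2 B.r1=2
A.r0=2 B.r0=0 B.r1=0
A.r0=2 B.r0=0 B.r1=2
A.r0=2 B.r0=2 B.r1=2

outcome vector order: (A.r0,B.r0,B.r1)
|SC outcomes| = 8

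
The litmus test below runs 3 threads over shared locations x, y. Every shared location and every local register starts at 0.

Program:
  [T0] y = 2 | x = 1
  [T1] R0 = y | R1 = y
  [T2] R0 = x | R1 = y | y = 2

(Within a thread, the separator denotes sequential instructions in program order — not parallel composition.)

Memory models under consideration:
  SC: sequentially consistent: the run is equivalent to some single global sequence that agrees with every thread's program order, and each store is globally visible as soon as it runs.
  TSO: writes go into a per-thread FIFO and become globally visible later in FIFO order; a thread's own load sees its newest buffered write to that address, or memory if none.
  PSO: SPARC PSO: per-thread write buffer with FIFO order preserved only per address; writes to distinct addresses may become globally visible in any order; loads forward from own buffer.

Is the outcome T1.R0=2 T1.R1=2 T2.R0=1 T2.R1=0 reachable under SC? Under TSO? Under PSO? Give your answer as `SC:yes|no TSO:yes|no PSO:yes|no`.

outcome vector order: (T1.R0,T1.R1,T2.R0,T2.R1)
SC: 9 outcomes — {0/0/0/0, 0/0/0/2, 0/0/1/2, 0/2/0/0, 0/2/0/2, 0/2/1/2, 2/2/0/0, 2/2/0/2, 2/2/1/2}
TSO: 9 outcomes — {0/0/0/0, 0/0/0/2, 0/0/1/2, 0/2/0/0, 0/2/0/2, 0/2/1/2, 2/2/0/0, 2/2/0/2, 2/2/1/2}
PSO: 12 outcomes — {0/0/0/0, 0/0/0/2, 0/0/1/0, 0/0/1/2, 0/2/0/0, 0/2/0/2, 0/2/1/0, 0/2/1/2, 2/2/0/0, 2/2/0/2, 2/2/1/0, 2/2/1/2}
target 2/2/1/0 ∈ {PSO}

SC:no TSO:no PSO:yes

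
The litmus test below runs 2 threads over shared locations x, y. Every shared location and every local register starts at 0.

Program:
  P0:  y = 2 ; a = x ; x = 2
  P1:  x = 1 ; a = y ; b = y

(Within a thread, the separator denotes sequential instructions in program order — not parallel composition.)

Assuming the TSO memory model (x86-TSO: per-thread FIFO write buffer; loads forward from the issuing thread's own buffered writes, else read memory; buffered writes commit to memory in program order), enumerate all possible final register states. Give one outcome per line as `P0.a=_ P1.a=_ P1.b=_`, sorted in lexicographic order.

P0.a=0 P1.a=0 P1.b=0
P0.a=0 P1.a=0 P1.b=2
P0.a=0 P1.a=2 P1.b=2
P0.a=1 P1.a=0 P1.b=0
P0.a=1 P1.a=0 P1.b=2
P0.a=1 P1.a=2 P1.b=2

outcome vector order: (P0.a,P1.a,P1.b)
|TSO outcomes| = 6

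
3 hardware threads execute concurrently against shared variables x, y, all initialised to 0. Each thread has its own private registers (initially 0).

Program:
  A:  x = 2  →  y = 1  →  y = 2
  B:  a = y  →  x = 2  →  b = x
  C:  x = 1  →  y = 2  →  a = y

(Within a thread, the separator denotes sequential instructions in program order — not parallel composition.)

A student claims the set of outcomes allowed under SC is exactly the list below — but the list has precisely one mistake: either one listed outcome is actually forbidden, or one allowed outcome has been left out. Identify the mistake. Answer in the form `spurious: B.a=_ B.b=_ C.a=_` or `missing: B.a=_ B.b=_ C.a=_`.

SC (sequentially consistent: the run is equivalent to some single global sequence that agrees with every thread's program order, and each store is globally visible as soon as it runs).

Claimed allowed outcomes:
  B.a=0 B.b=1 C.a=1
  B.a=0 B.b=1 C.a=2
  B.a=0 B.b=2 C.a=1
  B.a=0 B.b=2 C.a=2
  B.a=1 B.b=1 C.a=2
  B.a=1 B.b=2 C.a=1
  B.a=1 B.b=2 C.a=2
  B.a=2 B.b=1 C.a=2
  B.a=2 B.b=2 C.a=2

outcome vector order: (B.a,B.b,C.a)
under SC → 011; 012; 021; 022; 112; 121; 122; 212; 221; 222
SC∖claimed = {221}

missing: B.a=2 B.b=2 C.a=1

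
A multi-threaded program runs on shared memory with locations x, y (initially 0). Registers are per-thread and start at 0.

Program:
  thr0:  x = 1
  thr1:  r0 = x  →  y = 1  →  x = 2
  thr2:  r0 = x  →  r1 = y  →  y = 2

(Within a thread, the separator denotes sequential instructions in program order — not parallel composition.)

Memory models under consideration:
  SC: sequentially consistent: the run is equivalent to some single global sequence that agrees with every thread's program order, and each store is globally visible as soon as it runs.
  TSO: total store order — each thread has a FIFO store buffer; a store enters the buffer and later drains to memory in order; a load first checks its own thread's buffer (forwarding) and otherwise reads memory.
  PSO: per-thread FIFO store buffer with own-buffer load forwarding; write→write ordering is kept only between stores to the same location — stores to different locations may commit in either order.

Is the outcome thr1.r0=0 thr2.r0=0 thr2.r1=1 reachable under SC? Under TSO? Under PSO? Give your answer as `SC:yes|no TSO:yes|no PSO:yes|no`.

SC:yes TSO:yes PSO:yes

outcome vector order: (thr1.r0,thr2.r0,thr2.r1)
[SC] allowed = {0/0/0; 0/0/1; 0/1/0; 0/1/1; 0/2/1; 1/0/0; 1/0/1; 1/1/0; 1/1/1; 1/2/1}
[TSO] allowed = {0/0/0; 0/0/1; 0/1/0; 0/1/1; 0/2/1; 1/0/0; 1/0/1; 1/1/0; 1/1/1; 1/2/1}
[PSO] allowed = {0/0/0; 0/0/1; 0/1/0; 0/1/1; 0/2/0; 0/2/1; 1/0/0; 1/0/1; 1/1/0; 1/1/1; 1/2/0; 1/2/1}
target 0/0/1 ∈ {SC,TSO,PSO}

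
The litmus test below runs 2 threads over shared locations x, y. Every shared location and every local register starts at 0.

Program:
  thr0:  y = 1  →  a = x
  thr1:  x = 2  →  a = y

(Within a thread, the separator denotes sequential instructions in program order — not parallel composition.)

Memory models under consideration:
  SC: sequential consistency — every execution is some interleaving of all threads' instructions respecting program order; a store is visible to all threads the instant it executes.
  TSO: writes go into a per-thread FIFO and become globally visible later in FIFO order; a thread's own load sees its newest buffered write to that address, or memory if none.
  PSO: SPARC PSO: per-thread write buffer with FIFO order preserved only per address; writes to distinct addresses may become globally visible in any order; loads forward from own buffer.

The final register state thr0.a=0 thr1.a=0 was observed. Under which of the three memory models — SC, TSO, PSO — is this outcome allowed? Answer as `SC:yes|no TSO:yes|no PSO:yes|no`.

outcome vector order: (thr0.a,thr1.a)
SC: 3 outcomes — {0/1, 2/0, 2/1}
TSO: 4 outcomes — {0/0, 0/1, 2/0, 2/1}
PSO: 4 outcomes — {0/0, 0/1, 2/0, 2/1}
target 0/0 ∈ {TSO,PSO}

SC:no TSO:yes PSO:yes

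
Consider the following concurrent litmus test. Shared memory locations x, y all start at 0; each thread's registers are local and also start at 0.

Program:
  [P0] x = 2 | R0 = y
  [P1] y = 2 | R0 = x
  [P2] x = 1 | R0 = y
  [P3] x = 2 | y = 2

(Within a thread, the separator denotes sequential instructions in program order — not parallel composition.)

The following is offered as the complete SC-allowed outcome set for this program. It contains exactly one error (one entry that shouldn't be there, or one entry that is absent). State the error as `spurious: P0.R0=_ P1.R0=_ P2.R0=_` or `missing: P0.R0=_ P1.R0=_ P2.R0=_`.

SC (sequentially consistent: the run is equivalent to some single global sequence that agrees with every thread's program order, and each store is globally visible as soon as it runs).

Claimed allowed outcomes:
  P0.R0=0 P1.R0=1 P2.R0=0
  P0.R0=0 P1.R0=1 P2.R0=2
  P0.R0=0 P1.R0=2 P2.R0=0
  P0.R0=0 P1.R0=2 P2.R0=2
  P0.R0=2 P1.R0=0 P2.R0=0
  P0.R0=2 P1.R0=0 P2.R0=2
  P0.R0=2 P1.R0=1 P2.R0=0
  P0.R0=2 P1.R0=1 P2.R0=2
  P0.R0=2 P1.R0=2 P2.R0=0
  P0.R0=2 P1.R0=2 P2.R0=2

outcome vector order: (P0.R0,P1.R0,P2.R0)
SC: 9 outcomes — {<0 1 0>, <0 1 2>, <0 2 0>, <0 2 2>, <2 0 2>, <2 1 0>, <2 1 2>, <2 2 0>, <2 2 2>}
claimed∖SC = {<2 0 0>}

spurious: P0.R0=2 P1.R0=0 P2.R0=0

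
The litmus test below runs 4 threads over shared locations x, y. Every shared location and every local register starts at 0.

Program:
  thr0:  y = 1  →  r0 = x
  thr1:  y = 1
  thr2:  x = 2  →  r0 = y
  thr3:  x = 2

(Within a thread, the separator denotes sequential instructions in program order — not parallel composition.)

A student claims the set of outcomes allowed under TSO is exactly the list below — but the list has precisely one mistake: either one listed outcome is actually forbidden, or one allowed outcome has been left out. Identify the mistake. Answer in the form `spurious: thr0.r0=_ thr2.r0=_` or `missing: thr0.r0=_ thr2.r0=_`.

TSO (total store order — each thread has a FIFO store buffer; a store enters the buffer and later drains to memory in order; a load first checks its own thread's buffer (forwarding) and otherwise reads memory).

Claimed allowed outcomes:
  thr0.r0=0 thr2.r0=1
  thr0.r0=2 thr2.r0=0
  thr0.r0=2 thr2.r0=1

outcome vector order: (thr0.r0,thr2.r0)
TSO: 4 outcomes — {0/0; 0/1; 2/0; 2/1}
TSO∖claimed = {0/0}

missing: thr0.r0=0 thr2.r0=0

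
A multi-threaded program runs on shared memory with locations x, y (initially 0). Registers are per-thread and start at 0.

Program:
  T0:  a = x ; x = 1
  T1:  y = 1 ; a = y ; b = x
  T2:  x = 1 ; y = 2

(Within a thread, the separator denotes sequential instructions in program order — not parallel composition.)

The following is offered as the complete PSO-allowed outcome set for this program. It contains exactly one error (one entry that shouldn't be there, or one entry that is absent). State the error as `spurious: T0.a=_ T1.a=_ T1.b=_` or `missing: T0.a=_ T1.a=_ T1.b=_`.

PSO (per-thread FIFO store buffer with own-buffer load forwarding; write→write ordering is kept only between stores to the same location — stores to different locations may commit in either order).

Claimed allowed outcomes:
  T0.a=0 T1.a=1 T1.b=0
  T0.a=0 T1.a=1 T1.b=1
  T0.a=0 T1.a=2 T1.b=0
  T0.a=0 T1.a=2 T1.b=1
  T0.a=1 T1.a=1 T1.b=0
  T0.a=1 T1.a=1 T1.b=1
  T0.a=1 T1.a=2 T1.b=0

missing: T0.a=1 T1.a=2 T1.b=1

outcome vector order: (T0.a,T1.a,T1.b)
PSO: 8 outcomes — {010 011 020 021 110 111 120 121}
PSO∖claimed = {121}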